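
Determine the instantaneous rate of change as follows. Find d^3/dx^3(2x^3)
Apply power rule 3 times:
d^1: 6x^2
d^2: 12x
d^3: 12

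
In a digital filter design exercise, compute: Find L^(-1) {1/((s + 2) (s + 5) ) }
Partial fractions: 1/((s + 2)(s + 5)) = A/(s + 2) + B/(s + 5)
Cover-up: A = 1/(s + 5)|_{s = -2} = 1/3; B = 1/(s + 2)|_{s = -5} = -1/3
L^(-1) = (1/3)e^(-2t) - (1/3)e^(-5t)

Answer: (1/3)(e^(-2t) - e^(-5t))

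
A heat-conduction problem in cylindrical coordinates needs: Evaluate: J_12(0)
J_n(0)=0 for all n > 0 (Bessel function of first kind)
J_12(0)=0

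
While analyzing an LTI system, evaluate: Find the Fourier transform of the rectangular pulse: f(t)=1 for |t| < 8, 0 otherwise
F(omega) = integral from -8 to 8 of e^(-j*omega*t) dt
= 2*sin(8*omega)/omega = 16*sinc(8*omega/pi)

Answer: 2*sin(8*omega)/omega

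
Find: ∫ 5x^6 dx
Using power rule: ∫ 5x^6 dx = 5/7 x^7 + C = (5/7)x^7 + C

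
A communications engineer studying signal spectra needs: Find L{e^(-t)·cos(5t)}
First shifting: L{e^(at)f(t)} = F(s-a)
L{cos(5t)} = s/(s² + 25)
Shift: (s + 1)/((s + 1)² + 25)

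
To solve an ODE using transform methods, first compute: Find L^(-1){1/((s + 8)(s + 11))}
Partial fractions: 1/((s+8)(s+11))=A/(s+8)+B/(s+11)
Cover-up: A=1/(s+11)|_{s=-8}=1/3; B=1/(s+8)|_{s=-11}=-1/3
L^(-1)=(1/3)e^(-8t) - (1/3)e^(-11t)

Answer: (1/3)(e^(-8t) - e^(-11t))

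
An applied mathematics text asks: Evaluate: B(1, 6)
B(x,y) = Γ(x)Γ(y)/Γ(x+y) = (x-1)!(y-1)!/(x+y-1)!
B(1,6) = 0!·5!/6! = 1/6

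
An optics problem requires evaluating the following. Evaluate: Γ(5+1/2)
Γ(n+1/2)=(2n)!√π/(4^n·n!)
=3628800√π/(1024·120)=(945/32)·√π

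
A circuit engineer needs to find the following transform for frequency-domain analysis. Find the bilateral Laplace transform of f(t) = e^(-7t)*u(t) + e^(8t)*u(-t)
For e^(-7t)*u(t): L = 1/(s + 7), Re(s) > -7
For e^(8t)*u(-t): L = -1/(s-8), Re(s) < 8
Combined: F(s) = 1/(s + 7) - 1/(s-8), -7 < Re(s) < 8

Answer: 1/(s + 7) - 1/(s-8), ROC: -7 < Re(s) < 8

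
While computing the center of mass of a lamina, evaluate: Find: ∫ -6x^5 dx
Using power rule: ∫ -6x^5 dx=-6/6 x^6 + C=-x^6 + C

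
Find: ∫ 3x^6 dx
Using power rule: ∫ 3x^6 dx=3/7 x^7+C=(3/7)x^7+C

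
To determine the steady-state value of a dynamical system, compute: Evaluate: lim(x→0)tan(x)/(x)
tan(u) ≈ u for small u:
tan(x)/(x) ≈ x/(x) = 1/1

Answer: 1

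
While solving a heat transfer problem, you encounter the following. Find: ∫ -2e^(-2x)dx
Since d/dx[e^(-2x)]=-2e^(-2x), we get 1 e^(-2x)+C

Answer: e^(-2x)+C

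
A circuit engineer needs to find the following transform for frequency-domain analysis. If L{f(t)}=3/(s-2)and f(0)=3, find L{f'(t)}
L{f'(t)} = s·F(s) - f(0) = 3s/(s-2) - 3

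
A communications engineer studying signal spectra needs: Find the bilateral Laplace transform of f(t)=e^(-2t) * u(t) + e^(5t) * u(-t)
For e^(-2t) * u(t): L = 1/(s + 2), Re(s) > -2
For e^(5t) * u(-t): L = -1/(s-5), Re(s) < 5
Combined: F(s) = 1/(s + 2) - 1/(s-5), -2 < Re(s) < 5

Answer: 1/(s + 2) - 1/(s-5), ROC: -2 < Re(s) < 5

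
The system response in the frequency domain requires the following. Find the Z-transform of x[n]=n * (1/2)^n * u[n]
Using the property Z{n * a^n * u[n]}=az/(z-a)^2
With a=1/2: X(z)=(1/2)z/(z - 1/2)^2, |z| > 1/2

Answer: (1/2)z/(z - 1/2)^2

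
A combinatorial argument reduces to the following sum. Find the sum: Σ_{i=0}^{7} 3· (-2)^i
Geometric series: S = a(1 - r^n)/(1 - r)
a = 3, r = -2, n = 8
S = 3(1 - 256)/3 = -255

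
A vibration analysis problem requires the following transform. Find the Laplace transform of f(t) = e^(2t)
L{e^(at)} = 1/(s-a)
L{e^(2t)} = 1/(s-2)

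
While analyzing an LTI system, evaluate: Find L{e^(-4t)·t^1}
First shifting: L{e^(at)f(t)} = F(s-a)
L{t^1} = 1/s^2
Shift s → s + 4: 1/(s + 4)^2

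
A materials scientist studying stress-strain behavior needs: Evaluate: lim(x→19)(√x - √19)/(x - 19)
Multiply by conjugate (√x + √19)/(√x + √19):
= (x - 19)/((x - 19)(√x + √19)) = 1/(√x + √19)
As x → 19: 1/(2√19)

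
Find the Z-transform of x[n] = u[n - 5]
Using the time-shift property: Z{u[n-5]}=z^(-5) * z/(z-1)
=z^(-4)/(z-1)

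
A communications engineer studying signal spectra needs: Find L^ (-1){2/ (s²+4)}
L^(-1){w/(s² + w²)}=sin(wt)
Here w=2

Answer: sin(2t)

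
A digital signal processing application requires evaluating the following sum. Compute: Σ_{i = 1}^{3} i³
Using formula: Σ i^3 = [n(n + 1)/2]² = [3·4/2]² = 36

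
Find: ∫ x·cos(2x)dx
By parts: u=x, dv=cos(2x) dx
du=dx, v=sin(2x)/2
=x·sin(2x)/2 + cos(2x)/2² + C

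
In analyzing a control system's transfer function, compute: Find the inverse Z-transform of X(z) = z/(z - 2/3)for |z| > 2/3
Standard pair: z/(z-a) <-> a^n * u[n] for causal signals
With a = 2/3: x[n] = (2/3)^n * u[n]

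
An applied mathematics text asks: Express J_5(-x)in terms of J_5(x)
For integer n: J_n(-x)=(-1)^n J_n(x)
With n=5: J_5(-x)=(-1)^5 J_5(x)=-J_5(x)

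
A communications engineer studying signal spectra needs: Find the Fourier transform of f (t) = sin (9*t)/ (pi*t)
sin(W*t)/(pi*t)=(W/pi)*sinc(W*t/pi) is the impulse response of the ideal low-pass filter with cutoff W (here W=9).
Its Fourier transform is a rectangular function:
F(omega)=1 for |omega| < 9, 0 otherwise

Answer: rect(omega/18) [i.e., 1 for |omega| < 9, 0 otherwise]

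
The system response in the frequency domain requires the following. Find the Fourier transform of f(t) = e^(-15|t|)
Using the standard pair: F{e^(-a|t|)} = 2a/(a^2 + omega^2)
With a = 15: F(omega) = 30/(225 + omega^2)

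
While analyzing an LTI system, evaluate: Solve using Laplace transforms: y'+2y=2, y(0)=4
Take L of both sides: sY(s)-4+2Y(s) = 2/s
Y(s)(s+2) = 2/s+4
Y(s) = 2/(s(s+2))+4/(s+2)
Partial fractions: 2/(s(s+2)) = 1/s - 1/(s+2)
So Y(s) = 1/s+3/(s+2)
Inverse transform (L^(-1){1/s} = 1, L^(-1){1/(s+2)} = e^(-2t)):

Answer: y(t) = 1+3·e^(-2t)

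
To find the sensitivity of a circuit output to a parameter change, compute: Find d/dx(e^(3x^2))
Chain rule: d/dx[e^u] = e^u · u' where u = 3x^2
u' = 6x

Answer: 6x·e^(3x^2)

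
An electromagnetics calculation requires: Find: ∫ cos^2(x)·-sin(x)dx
Let u = cos(x), du = -sin(x) dx
∫ u^2 du = u^3/3+C

Answer: cos^3(x)/3+C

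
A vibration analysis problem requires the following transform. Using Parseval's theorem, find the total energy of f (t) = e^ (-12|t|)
Parseval's theorem: E=integral |f(t)|^2 dt=(1/2pi) integral |F(omega)|^2 domega
E=integral_{-inf}^{inf} e^(-24|t|) dt=2 * integral_0^inf e^(-24t) dt=2/(2 * 12)=1/12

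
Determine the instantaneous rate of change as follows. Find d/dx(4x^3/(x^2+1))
Quotient rule: (f/g)'=(f'g - fg')/g²
f=4x^3, f'=12x^2
g=x^2 + 1, g'=2x

Answer: (12x^2·(x^2 + 1) - 8x^4)/(x^2 + 1)²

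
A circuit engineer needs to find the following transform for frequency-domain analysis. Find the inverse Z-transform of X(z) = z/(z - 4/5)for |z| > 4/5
Standard pair: z/(z-a) <-> a^n*u[n] for causal signals
With a=4/5: x[n]=(4/5)^n*u[n]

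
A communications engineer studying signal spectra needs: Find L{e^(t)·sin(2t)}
First shifting: L{e^(at)f(t)}=F(s-a)
L{sin(2t)}=2/(s² + 4)
Shift: 2/((s-1)² + 4)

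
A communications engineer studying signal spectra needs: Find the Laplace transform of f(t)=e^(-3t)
L{e^(at)} = 1/(s-a)
L{e^(-3t)} = 1/(s+3)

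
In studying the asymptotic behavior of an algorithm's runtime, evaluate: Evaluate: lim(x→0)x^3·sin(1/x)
Squeeze theorem: -|x^3| ≤ x^3·sin(1/x) ≤ |x^3|
Since x^3 → 0 as x → 0, by squeeze theorem the limit is 0

Answer: 0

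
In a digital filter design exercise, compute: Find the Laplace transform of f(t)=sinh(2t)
L{sinh(at)}=a/(s²-a²)
L{sinh(2t)}=2/(s²-4)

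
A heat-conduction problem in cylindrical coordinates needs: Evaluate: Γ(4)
Γ(n)=(n-1)! for positive integers
Γ(4)=3!=6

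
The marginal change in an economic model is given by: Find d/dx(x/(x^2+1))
Quotient rule: (f/g)' = (f'g - fg')/g²
f = x, f' = 1
g = x^2+1, g' = 2x

Answer: (1·(x^2+1)-2x^2)/(x^2+1)²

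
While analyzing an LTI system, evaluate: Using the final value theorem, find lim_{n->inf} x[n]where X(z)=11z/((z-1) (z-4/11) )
Final value theorem: lim x[n]=lim_{z->1} (z-1)*X(z)
(z-1)*X(z)=11z/(z-4/11)
As z->1: 11/(1-4/11)=11/(7/11)=121/7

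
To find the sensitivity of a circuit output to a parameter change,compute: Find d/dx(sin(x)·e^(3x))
Product rule: (fg)' = f'g + fg'
f = sin(x), f' = cos(x)
g = e^(3x), g' = 3·e^(3x)

Answer: cos(x)·e^(3x) + 3·sin(x)·e^(3x)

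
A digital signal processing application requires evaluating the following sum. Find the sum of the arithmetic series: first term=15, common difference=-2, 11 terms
Last term: a_n=15+(11-1)·-2=-5
Sum=n(a_1+a_n)/2=11(15+(-5))/2=55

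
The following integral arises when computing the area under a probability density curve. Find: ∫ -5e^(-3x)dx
Since d/dx[e^(-3x)]=-3e^(-3x), we get 5/3 e^(-3x) + C

Answer: (5/3)e^(-3x) + C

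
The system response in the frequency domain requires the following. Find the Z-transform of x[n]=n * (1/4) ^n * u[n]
Using the property Z{n*a^n*u[n]} = az/(z-a)^2
With a = 1/4: X(z) = (1/4)z/(z - 1/4)^2, |z| > 1/4

Answer: (1/4)z/(z - 1/4)^2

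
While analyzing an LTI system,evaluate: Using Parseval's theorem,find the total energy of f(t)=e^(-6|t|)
Parseval's theorem: E = integral |f(t)|^2 dt = (1/2pi) integral |F(omega)|^2 domega
E = integral_{-inf}^{inf} e^(-12|t|) dt = 2*integral_0^inf e^(-12t) dt = 2/(2*6) = 1/6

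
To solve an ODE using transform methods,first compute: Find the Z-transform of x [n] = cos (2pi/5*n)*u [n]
Z{cos(w0 * n) * u[n]} = z(z - cos(w0))/(z^2-2z * cos(w0)+1)
With w0 = 2pi/5: X(z) = z(z - cos(2pi/5))/(z^2-2z * cos(2pi/5)+1)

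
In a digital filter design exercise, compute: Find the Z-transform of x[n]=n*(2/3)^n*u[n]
Using the property Z{n * a^n * u[n]} = az/(z-a)^2
With a = 2/3: X(z) = (2/3)z/(z - 2/3)^2, |z| > 2/3

Answer: (2/3)z/(z - 2/3)^2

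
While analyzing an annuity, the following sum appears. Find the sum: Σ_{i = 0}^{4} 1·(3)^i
Geometric series: S = a(1 - r^n)/(1 - r)
a = 1, r = 3, n = 5
S = 1(1-243)/-2 = 121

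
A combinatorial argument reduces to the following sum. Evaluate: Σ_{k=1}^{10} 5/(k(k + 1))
Partial fractions: 5/(k(k+1)) = 5/k - 5/(k+1)
Telescoping sum: 5(1-1/11) = 5·10/11

Answer: 50/11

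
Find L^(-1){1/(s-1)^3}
L^(-1){1/(s-a)^n}=t^(n-1)·e^(at)/(n-1)!
Here a=1, n=3: t^2·e^(t)/2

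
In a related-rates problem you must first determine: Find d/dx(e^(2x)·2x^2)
Product rule: (fg)'=f'g + fg'
f=e^(2x), f'=2·e^(2x)
g=2x^2, g'=4x

Answer: 4·e^(2x)·x^2 + 4·e^(2x)·x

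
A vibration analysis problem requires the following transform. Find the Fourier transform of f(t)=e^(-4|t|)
Using the standard pair: F{e^(-a|t|)}=2a/(a^2+omega^2)
With a=4: F(omega)=8/(16+omega^2)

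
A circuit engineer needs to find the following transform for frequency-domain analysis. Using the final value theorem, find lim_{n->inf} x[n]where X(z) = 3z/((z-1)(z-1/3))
Final value theorem: lim x[n] = lim_{z->1} (z-1)*X(z)
(z-1)*X(z) = 3z/(z-1/3)
As z->1: 3/(1 - 1/3) = 3/(2/3) = 9/2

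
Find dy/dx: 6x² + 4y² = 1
Differentiate: 12x+8y·(dy/dx) = 0
dy/dx = -12x/(8y) = -(3/2)·(x/y)

Answer: dy/dx = -(3/2)·(x/y)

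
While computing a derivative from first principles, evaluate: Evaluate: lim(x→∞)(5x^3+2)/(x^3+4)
Divide numerator and denominator by x^3:
lim (5+2/x^3)/(1+4/x^3)=5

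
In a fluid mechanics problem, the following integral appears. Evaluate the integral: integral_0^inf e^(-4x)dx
integral_0^inf e^(-4x) dx=[-1/4*e^(-4x)]_0^inf
=0 - (-1/4)=1/4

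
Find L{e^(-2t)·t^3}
First shifting: L{e^(at)f(t)} = F(s-a)
L{t^3} = 6/s^4
Shift s → s+2: 6/(s+2)^4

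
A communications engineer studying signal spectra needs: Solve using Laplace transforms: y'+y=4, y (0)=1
Take L of both sides: sY(s)-1+Y(s)=4/s
Y(s)(s+1)=4/s+1
Y(s)=4/(s(s+1))+1/(s+1)
Partial fractions: 4/(s(s+1))=4/s - 4/(s+1)
So Y(s)=4/s - 3/(s+1)
Inverse transform (L^(-1){1/s}=1, L^(-1){1/(s+1)}=e^(-t)):

Answer: y(t)=4-3·e^(-t)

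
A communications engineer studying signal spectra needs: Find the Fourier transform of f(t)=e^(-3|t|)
Using the standard pair: F{e^(-a|t|)} = 2a/(a^2 + omega^2)
With a = 3: F(omega) = 6/(9 + omega^2)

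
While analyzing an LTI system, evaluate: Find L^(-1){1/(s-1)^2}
L^(-1){1/(s-a)^n} = t^(n-1)·e^(at)/(n-1)!
Here a = 1, n = 2: t^1·e^(t)/1

Answer: t·e^(t)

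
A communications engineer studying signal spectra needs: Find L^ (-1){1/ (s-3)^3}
L^(-1){1/(s-a)^n} = t^(n-1)·e^(at)/(n-1)!
Here a = 3, n = 3: t^2·e^(3t)/2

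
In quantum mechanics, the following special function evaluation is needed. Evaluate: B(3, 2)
B(x,y) = Γ(x)Γ(y)/Γ(x+y) = (x-1)!(y-1)!/(x+y-1)!
B(3,2) = 2!·1!/4! = 1/12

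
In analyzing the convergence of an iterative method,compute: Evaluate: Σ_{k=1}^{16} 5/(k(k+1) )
Partial fractions: 5/(k(k+1)) = 5/k - 5/(k+1)
Telescoping sum: 5(1-1/17) = 5·16/17

Answer: 80/17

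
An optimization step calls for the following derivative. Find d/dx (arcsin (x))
d/dx[arcsin(u)] = u'/√(1-u²), u = x, u' = 1

Answer: 1/√(1-x²)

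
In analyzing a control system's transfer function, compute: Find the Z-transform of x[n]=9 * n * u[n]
Z{n*u[n]}=z/(z-1)^2
By linearity: Z{9*n*u[n]}=9z/(z-1)^2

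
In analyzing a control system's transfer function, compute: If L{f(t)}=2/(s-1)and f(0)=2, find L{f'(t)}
L{f'(t)} = s·F(s) - f(0) = 2s/(s-1)-2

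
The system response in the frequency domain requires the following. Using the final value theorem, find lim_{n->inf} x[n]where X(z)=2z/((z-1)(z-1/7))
Final value theorem: lim x[n]=lim_{z->1} (z-1)*X(z)
(z-1)*X(z)=2z/(z-1/7)
As z->1: 2/(1 - 1/7)=2/(6/7)=7/3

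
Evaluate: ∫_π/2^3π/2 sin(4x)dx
Antiderivative: -cos(4x)/4
Evaluate at bounds: [-cos(4·3π/2)/4] - [-cos(4·π/2)/4]
= (-(1)+(1))/4 = 0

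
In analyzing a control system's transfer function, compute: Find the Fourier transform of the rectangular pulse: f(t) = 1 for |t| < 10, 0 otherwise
F(omega) = integral from -10 to 10 of e^(-j * omega * t) dt
= 2 * sin(10 * omega)/omega = 20 * sinc(10 * omega/pi)

Answer: 2 * sin(10 * omega)/omega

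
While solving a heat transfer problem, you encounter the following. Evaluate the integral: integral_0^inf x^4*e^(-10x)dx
This is a Gamma integral. Substitute u=10x (du=10 dx):
integral_0^inf x^4 * e^(-10x) dx=(1/10^5) integral_0^inf u^4 * e^(-u) du
=Gamma(5)/10^5=4!/10^5=24/100000

Answer: 3/12500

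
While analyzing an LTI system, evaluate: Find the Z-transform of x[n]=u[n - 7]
Using the time-shift property: Z{u[n-7]}=z^(-7)*z/(z-1)
=z^(-6)/(z-1)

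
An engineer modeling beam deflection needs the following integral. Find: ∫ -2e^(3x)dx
Since d/dx[e^(3x)]=3e^(3x), we get -2/3 e^(3x) + C

Answer: (-2/3)e^(3x) + C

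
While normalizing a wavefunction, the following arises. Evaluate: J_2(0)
J_n(0) = 0 for all n > 0 (Bessel function of first kind)
J_2(0) = 0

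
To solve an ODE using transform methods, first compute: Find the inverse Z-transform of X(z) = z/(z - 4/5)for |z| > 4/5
Standard pair: z/(z-a) <-> a^n*u[n] for causal signals
With a=4/5: x[n]=(4/5)^n*u[n]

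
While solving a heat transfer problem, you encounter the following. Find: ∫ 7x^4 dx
Using power rule: ∫ 7x^4 dx = 7/5 x^5+C = (7/5)x^5+C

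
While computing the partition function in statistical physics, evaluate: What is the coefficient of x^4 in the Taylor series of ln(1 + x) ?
ln(1+x) = Σ (-1)^(n+1) x^n/n
Coefficient of x^4 = (-1)^5/4 = -1/4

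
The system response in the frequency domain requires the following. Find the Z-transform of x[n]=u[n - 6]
Using the time-shift property: Z{u[n-6]} = z^(-6)*z/(z-1)
= z^(-5)/(z-1)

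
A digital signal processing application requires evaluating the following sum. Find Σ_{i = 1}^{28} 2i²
=2·n(n+1)(2n+1)/6=2·28·29·57/6=15428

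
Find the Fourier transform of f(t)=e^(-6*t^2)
The Fourier transform of a Gaussian e^(-a * t^2) is sqrt(pi/a) * e^(-omega^2/(4a)).
With a=6: F(omega)=sqrt(pi/6) * e^(-omega^2/24)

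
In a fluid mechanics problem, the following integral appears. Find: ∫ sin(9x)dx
Using substitution u=9x: ∫ sin(u) du/9=-cos(u)/9+C

Answer: (-1/9)cos(9x)+C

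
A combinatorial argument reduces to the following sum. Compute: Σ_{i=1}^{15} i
Using formula: Σ i^1 = n(n + 1)/2 = 15·16/2 = 120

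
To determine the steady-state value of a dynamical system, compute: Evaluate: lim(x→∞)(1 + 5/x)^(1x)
Rewrite as [(1+5/x)^x]^1.
lim(1+5/x)^x = e^5, so limit = (e^5)^1 = e^5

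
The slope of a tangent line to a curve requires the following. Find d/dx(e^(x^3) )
Chain rule: d/dx[e^u] = e^u · u' where u = x^3
u' = 3x^2

Answer: 3x^2·e^(x^3)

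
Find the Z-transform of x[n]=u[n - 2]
Using the time-shift property: Z{u[n-2]} = z^(-2)*z/(z-1)
= z^(-1)/(z-1)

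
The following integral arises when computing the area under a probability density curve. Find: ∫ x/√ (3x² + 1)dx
Let u=3x² + 1, du=6x dx
∫ (1/6)·u^(-1/2) du=√u/3 + C

Answer: √(3x² + 1)/3 + C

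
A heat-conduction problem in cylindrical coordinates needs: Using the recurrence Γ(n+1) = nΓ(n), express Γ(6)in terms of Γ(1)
Γ(6) = 5Γ(5) = 5·4Γ(4) = ... = 5!·Γ(1) = 120·Γ(1)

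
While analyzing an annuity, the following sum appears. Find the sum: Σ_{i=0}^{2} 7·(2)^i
Geometric series: S = a(1 - r^n)/(1 - r)
a = 7, r = 2, n = 3
S = 7(1-8)/-1 = 49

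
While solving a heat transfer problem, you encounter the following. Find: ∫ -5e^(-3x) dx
Since d/dx[e^(-3x)]=-3e^(-3x), we get 5/3 e^(-3x) + C

Answer: (5/3)e^(-3x) + C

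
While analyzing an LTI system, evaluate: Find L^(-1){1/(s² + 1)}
L^(-1){w/(s² + w²)} = sin(wt)
Here w = 1

Answer: sin(t)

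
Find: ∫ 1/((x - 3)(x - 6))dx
Partial fractions: 1/((x-3)(x-6))=A/(x-3) + B/(x-6)
A=-1/3, B=1/3
∫ [-1/3· 1/(x-3) + 1/3· 1/(x-6)] dx
=(1/3)[ln|x-6| - ln|x-3|] + C

Answer: (1/3)·ln|(x-6)/(x-3)| + C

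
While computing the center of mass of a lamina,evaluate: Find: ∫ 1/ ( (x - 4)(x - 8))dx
Partial fractions: 1/((x-4)(x-8))=A/(x-4)+B/(x-8)
A=-1/4, B=1/4
∫ [-1/4· 1/(x-4)+1/4· 1/(x-8)] dx
=(1/4)[ln|x-8| - ln|x-4|]+C

Answer: (1/4)·ln|(x-8)/(x-4)|+C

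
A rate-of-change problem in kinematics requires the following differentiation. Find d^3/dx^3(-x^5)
Apply power rule 3 times:
d^1: -5x^4
d^2: -20x^3
d^3: -60x^2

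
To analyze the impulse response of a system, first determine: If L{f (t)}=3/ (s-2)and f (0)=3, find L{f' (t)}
L{f'(t)}=s·F(s) - f(0)=3s/(s-2)-3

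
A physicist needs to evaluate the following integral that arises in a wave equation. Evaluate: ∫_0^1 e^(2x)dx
Antiderivative: (1/2)e^(2x)
Evaluate: (1/2)(e^2 - 1)

Answer: (e^2 - 1)/2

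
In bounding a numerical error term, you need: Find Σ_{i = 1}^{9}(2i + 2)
= 2·Σ i+2·9 = 2·45+18 = 108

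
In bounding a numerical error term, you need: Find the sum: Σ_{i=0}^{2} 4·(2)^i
Geometric series: S = a(1 - r^n)/(1 - r)
a = 4, r = 2, n = 3
S = 4(1-8)/-1 = 28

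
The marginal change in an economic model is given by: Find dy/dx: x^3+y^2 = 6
Differentiate: 3x^2 + 2y·(dy/dx) = 0
dy/dx = -3x^2/(2y)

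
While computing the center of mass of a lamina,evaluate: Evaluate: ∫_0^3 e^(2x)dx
Antiderivative: (1/2)e^(2x)
Evaluate: (1/2)(e^6-1)

Answer: (e^6-1)/2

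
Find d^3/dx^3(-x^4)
Apply power rule 3 times:
d^1: -4x^3
d^2: -12x^2
d^3: -24x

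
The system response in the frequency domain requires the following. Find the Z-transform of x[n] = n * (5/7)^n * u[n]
Using the property Z{n * a^n * u[n]}=az/(z-a)^2
With a=5/7: X(z)=(5/7)z/(z - 5/7)^2, |z| > 5/7

Answer: (5/7)z/(z - 5/7)^2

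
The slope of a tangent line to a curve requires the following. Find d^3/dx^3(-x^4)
Apply power rule 3 times:
d^1: -4x^3
d^2: -12x^2
d^3: -24x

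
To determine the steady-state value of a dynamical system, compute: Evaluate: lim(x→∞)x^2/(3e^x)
Apply L'Hôpital 2 times (∞/∞ each time):
Eventually get 2!/(3e^x) → 0

Answer: 0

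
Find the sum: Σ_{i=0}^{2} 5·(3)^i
Geometric series: S = a(1 - r^n)/(1 - r)
a = 5, r = 3, n = 3
S = 5(1-27)/-2 = 65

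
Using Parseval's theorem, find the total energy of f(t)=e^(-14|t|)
Parseval's theorem: E = integral |f(t)|^2 dt = (1/2pi) integral |F(omega)|^2 domega
E = integral_{-inf}^{inf} e^(-28|t|) dt = 2 * integral_0^inf e^(-28t) dt = 2/(2 * 14) = 1/14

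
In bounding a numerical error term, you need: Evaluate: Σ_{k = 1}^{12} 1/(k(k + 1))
Partial fractions: 1/(k(k + 1))=1/k - 1/(k + 1)
Telescoping sum: 1(1 - 1/13)=1·12/13

Answer: 12/13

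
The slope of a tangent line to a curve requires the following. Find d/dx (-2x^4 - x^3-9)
Power rule: d/dx(ax^n) = n·a·x^(n-1)
Term by term: -8·x^3-3·x^2

Answer: -8x^3-3x^2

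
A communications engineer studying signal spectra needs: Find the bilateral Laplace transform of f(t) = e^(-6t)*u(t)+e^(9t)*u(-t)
For e^(-6t)*u(t): L=1/(s+6), Re(s) > -6
For e^(9t)*u(-t): L=-1/(s-9), Re(s) < 9
Combined: F(s)=1/(s+6)-1/(s-9), -6 < Re(s) < 9

Answer: 1/(s+6)-1/(s-9), ROC: -6 < Re(s) < 9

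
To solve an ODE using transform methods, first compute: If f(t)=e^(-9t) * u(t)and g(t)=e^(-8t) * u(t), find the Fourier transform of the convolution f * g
By the convolution theorem: F{f * g} = F(omega) * G(omega)
F(omega) = 1/(9 + j * omega), G(omega) = 1/(8 + j * omega)
F{f * g} = 1/((9 + j * omega)(8 + j * omega))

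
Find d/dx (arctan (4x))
d/dx[arctan(u)] = u'/(1+u²), u = 4x, u' = 4

Answer: 4/(1+16x²)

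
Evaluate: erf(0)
erf(0) = 0 (error function is odd and erf(0) = 0 by definition)

Answer: 0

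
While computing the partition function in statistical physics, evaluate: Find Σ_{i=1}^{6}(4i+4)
= 4·Σ i+4·6 = 4·21+24 = 108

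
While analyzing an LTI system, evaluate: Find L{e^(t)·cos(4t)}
First shifting: L{e^(at)f(t)}=F(s-a)
L{cos(4t)}=s/(s² + 16)
Shift: (s-1)/((s-1)² + 16)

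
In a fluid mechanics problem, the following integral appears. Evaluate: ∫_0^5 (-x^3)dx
Step 1: Find antiderivative F(x)=(-1/4)x^4
Step 2: F(5) - F(0)=-625/4 - (0)=-625/4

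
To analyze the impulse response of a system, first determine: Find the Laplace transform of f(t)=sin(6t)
L{sin(wt)} = w/(s²+w²)
L{sin(6t)} = 6/(s²+36)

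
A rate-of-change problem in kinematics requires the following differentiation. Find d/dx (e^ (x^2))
Chain rule: d/dx[e^u]=e^u · u' where u=x^2
u'=2x

Answer: 2x·e^(x^2)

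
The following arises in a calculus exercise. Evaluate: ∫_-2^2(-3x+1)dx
Step 1: Find antiderivative F(x) = (-3/2)x^2+x
Step 2: F(2) - F(-2) = -4 - (-8) = 4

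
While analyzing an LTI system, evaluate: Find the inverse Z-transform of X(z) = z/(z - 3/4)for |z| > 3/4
Standard pair: z/(z-a) <-> a^n*u[n] for causal signals
With a=3/4: x[n]=(3/4)^n*u[n]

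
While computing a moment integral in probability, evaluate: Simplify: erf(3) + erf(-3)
erf is odd: erf(-3) = -erf(3)
erf(3) + erf(-3) = erf(3) - erf(3) = 0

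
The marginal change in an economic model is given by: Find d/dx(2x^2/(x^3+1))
Quotient rule: (f/g)' = (f'g - fg')/g²
f = 2x^2, f' = 4x
g = x^3 + 1, g' = 3x^2

Answer: (4x·(x^3 + 1) - 6x^4)/(x^3 + 1)²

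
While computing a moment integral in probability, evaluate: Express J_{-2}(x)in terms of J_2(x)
For integer n: J_{-n}(x)=(-1)^n J_n(x)
With n=2: J_{-2}(x)=(-1)^2 J_2(x)=J_2(x)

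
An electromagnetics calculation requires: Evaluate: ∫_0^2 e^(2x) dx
Antiderivative: (1/2)e^(2x)
Evaluate: (1/2)(e^4-1)

Answer: (e^4-1)/2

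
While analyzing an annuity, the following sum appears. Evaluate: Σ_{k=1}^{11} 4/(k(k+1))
Partial fractions: 4/(k(k+1)) = 4/k - 4/(k+1)
Telescoping sum: 4(1-1/12) = 4·11/12

Answer: 11/3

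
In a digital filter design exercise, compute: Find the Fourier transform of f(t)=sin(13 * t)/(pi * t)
sin(W*t)/(pi*t)=(W/pi)*sinc(W*t/pi) is the impulse response of the ideal low-pass filter with cutoff W (here W=13).
Its Fourier transform is a rectangular function:
F(omega)=1 for |omega| < 13, 0 otherwise

Answer: rect(omega/26) [i.e., 1 for |omega| < 13, 0 otherwise]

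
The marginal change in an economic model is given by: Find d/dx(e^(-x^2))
Chain rule: d/dx[e^u]=e^u · u' where u=-x^2
u'=-2x

Answer: -2x·e^(-x^2)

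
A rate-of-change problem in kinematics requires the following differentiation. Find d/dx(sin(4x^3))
Chain rule: d/dx[sin(u)] = cos(u)·u' where u = 4x^3
u' = 12x^2

Answer: 12x^2·cos(4x^3)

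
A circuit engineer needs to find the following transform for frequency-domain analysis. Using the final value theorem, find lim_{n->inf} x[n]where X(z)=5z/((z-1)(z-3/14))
Final value theorem: lim x[n]=lim_{z->1} (z-1)*X(z)
(z-1)*X(z)=5z/(z-3/14)
As z->1: 5/(1-3/14)=5/(11/14)=70/11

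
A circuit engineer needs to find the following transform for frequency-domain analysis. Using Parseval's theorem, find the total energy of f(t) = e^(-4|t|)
Parseval's theorem: E = integral |f(t)|^2 dt = (1/2pi) integral |F(omega)|^2 domega
E = integral_{-inf}^{inf} e^(-8|t|) dt = 2*integral_0^inf e^(-8t) dt = 2/(2*4) = 1/4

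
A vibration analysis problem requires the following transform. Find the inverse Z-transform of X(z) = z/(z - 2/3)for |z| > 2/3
Standard pair: z/(z-a) <-> a^n * u[n] for causal signals
With a=2/3: x[n]=(2/3)^n * u[n]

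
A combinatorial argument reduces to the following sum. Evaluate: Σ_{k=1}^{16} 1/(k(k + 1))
Partial fractions: 1/(k(k+1)) = 1/k - 1/(k+1)
Telescoping sum: 1(1-1/17) = 1·16/17

Answer: 16/17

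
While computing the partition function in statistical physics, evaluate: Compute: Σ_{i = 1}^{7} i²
Using formula: Σ i^2 = n(n + 1)(2n + 1)/6 = 7·8·15/6 = 140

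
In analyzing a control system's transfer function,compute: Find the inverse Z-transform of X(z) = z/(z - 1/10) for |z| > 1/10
Standard pair: z/(z-a) <-> a^n*u[n] for causal signals
With a=1/10: x[n]=(1/10)^n*u[n]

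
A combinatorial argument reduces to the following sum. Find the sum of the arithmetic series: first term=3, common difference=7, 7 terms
Last term: a_n=3 + (7 - 1)·7=45
Sum=n(a_1 + a_n)/2=7(3 + 45)/2=168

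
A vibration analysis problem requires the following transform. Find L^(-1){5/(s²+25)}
L^(-1){w/(s²+w²)}=sin(wt)
Here w=5

Answer: sin(5t)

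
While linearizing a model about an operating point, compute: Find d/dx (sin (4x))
Chain rule: d/dx[sin(u)]=cos(u)·u' where u=4x
u'=4

Answer: 4·cos(4x)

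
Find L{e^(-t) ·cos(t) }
First shifting: L{e^(at)f(t)} = F(s-a)
L{cos(t)} = s/(s² + 1)
Shift: (s + 1)/((s + 1)² + 1)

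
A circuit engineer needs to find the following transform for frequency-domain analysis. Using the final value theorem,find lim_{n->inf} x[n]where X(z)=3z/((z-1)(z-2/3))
Final value theorem: lim x[n] = lim_{z->1} (z-1)*X(z)
(z-1)*X(z) = 3z/(z-2/3)
As z->1: 3/(1-2/3) = 3/(1/3) = 9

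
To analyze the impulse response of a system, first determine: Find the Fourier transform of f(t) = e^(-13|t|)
Using the standard pair: F{e^(-a|t|)}=2a/(a^2+omega^2)
With a=13: F(omega)=26/(169+omega^2)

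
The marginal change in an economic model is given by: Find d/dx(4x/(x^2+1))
Quotient rule: (f/g)' = (f'g - fg')/g²
f = 4x, f' = 4
g = x^2+1, g' = 2x

Answer: (4·(x^2+1)-8x^2)/(x^2+1)²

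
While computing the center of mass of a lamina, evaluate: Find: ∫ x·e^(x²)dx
Let u = x², du = 2x dx
∫ (1/2)e^u du = e^u/2 + C

Answer: e^(x²)/2 + C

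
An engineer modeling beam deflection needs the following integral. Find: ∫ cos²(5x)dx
Using identity cos²(u) = (1 + cos(2u))/2:
∫ (1 + cos(10x))/2 dx = x/2 + sin(10x)/20 + C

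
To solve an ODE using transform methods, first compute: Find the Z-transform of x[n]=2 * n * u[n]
Z{n*u[n]}=z/(z-1)^2
By linearity: Z{2*n*u[n]}=2z/(z-1)^2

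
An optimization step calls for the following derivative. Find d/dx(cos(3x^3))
Chain rule: d/dx[cos(u)] = -sin(u)·u' where u = 3x^3
u' = 9x^2

Answer: -9x^2·sin(3x^3)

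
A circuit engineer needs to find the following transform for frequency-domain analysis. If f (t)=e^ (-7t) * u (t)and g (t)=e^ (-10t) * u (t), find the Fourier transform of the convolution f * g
By the convolution theorem: F{f * g} = F(omega) * G(omega)
F(omega) = 1/(7+j * omega), G(omega) = 1/(10+j * omega)
F{f * g} = 1/((7+j * omega)(10+j * omega))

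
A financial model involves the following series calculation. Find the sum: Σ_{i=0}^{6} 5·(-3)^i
Geometric series: S=a(1 - r^n)/(1 - r)
a=5, r=-3, n=7
S=5(1+2187)/4=2735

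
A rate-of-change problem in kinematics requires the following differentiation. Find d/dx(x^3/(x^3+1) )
Quotient rule: (f/g)' = (f'g - fg')/g²
f = x^3, f' = 3x^2
g = x^3 + 1, g' = 3x^2

Answer: (3x^2·(x^3 + 1) - 3x^5)/(x^3 + 1)²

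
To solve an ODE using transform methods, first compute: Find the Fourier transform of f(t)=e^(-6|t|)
Using the standard pair: F{e^(-a|t|)} = 2a/(a^2+omega^2)
With a = 6: F(omega) = 12/(36+omega^2)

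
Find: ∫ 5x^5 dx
Using power rule: ∫ 5x^5 dx=5/6 x^6+C=(5/6)x^6+C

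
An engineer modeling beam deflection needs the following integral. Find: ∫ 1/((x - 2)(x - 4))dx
Partial fractions: 1/((x-2)(x-4)) = A/(x-2)+B/(x-4)
A = -1/2, B = 1/2
∫ [-1/2· 1/(x-2)+1/2· 1/(x-4)] dx
= (1/2)[ln|x-4| - ln|x-2|]+C

Answer: (1/2)·ln|(x-4)/(x-2)|+C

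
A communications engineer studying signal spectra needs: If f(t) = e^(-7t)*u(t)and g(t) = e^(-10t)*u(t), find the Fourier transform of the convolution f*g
By the convolution theorem: F{f * g} = F(omega) * G(omega)
F(omega) = 1/(7+j * omega), G(omega) = 1/(10+j * omega)
F{f * g} = 1/((7+j * omega)(10+j * omega))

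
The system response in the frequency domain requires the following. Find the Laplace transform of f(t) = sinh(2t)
L{sinh(at)} = a/(s²-a²)
L{sinh(2t)} = 2/(s²-4)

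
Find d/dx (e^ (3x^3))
Chain rule: d/dx[e^u] = e^u · u' where u = 3x^3
u' = 9x^2

Answer: 9x^2·e^(3x^3)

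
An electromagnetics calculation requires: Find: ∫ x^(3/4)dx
Power rule: ∫ x^(3/4) dx = x^(7/4)/(7/4) + C

Answer: (4/7)·x^(7/4) + C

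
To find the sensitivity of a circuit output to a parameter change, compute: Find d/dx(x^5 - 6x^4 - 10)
Power rule: d/dx(ax^n) = n·a·x^(n-1)
Term by term: 5·x^4-24·x^3

Answer: 5x^4-24x^3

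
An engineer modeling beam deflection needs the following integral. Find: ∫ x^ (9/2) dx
Power rule: ∫ x^(9/2) dx = x^(11/2)/(11/2)+C

Answer: (2/11)·x^(11/2)+C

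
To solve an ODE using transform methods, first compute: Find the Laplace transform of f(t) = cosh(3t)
L{cosh(at)} = s/(s²-a²)
L{cosh(3t)} = s/(s²-9)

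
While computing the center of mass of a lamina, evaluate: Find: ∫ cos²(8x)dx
Using identity cos²(u) = (1 + cos(2u))/2:
∫ (1 + cos(16x))/2 dx = x/2 + sin(16x)/32 + C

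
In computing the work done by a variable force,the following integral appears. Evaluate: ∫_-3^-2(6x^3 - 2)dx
Step 1: Find antiderivative F(x) = (3/2)x^4 - 2x
Step 2: F(-2) - F(-3) = 28 - (255/2) = -199/2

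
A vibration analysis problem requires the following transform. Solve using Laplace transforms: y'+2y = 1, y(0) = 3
Take L of both sides: sY(s) - 3 + 2Y(s)=1/s
Y(s)(s + 2)=1/s + 3
Y(s)=1/(s(s + 2)) + 3/(s + 2)
Partial fractions: 1/(s(s + 2))=(1/2)/s - (1/2)/(s + 2)
So Y(s)=(1/2)/s + (5/2)/(s + 2)
Inverse transform (L^(-1){1/s}=1, L^(-1){1/(s + 2)}=e^(-2t)):

Answer: y(t)=1/2 + (5/2)·e^(-2t)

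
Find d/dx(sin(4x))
Chain rule: d/dx[sin(u)]=cos(u)·u' where u=4x
u'=4

Answer: 4·cos(4x)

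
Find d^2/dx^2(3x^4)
Apply power rule 2 times:
d^1: 12x^3
d^2: 36x^2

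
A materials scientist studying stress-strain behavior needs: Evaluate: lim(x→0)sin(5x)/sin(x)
sin(u) ≈ u for small u:
sin(5x)/sin(x) ≈ 5x/(x) = 5/1

Answer: 5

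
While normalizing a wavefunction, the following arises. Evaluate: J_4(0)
J_n(0)=0 for all n > 0 (Bessel function of first kind)
J_4(0)=0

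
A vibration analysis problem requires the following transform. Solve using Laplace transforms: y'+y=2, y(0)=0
Take L of both sides: sY(s)-0+Y(s) = 2/s
Y(s)(s+1) = 2/s+0
Y(s) = 2/(s(s+1))+0/(s+1)
Partial fractions: 2/(s(s+1)) = 2/s - 2/(s+1)
So Y(s) = 2/s - 2/(s+1)
Inverse transform (L^(-1){1/s} = 1, L^(-1){1/(s+1)} = e^(-t)):

Answer: y(t) = 2-2·e^(-t)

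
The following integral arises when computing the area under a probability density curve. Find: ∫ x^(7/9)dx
Power rule: ∫ x^(7/9) dx=x^(16/9)/(16/9) + C

Answer: (9/16)·x^(16/9) + C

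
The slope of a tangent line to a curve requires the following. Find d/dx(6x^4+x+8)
Power rule: d/dx(ax^n) = n·a·x^(n-1)
Term by term: 24·x^3+1

Answer: 24x^3+1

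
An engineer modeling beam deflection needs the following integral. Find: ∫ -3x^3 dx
Using power rule: ∫ -3x^3 dx = -3/4 x^4+C = (-3/4)x^4+C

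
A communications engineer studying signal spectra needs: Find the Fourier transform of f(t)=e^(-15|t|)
Using the standard pair: F{e^(-a|t|)}=2a/(a^2 + omega^2)
With a=15: F(omega)=30/(225 + omega^2)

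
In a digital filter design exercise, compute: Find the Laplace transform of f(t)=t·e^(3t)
L{t·e^(at)}=1/(s-a)²
L{t·e^(3t)}=1/(s-3)²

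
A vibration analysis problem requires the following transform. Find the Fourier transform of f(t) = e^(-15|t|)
Using the standard pair: F{e^(-a|t|)} = 2a/(a^2 + omega^2)
With a = 15: F(omega) = 30/(225 + omega^2)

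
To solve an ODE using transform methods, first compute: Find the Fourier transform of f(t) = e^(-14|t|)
Using the standard pair: F{e^(-a|t|)} = 2a/(a^2+omega^2)
With a = 14: F(omega) = 28/(196+omega^2)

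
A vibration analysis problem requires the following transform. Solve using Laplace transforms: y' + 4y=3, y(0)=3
Take L of both sides: sY(s) - 3 + 4Y(s) = 3/s
Y(s)(s + 4) = 3/s + 3
Y(s) = 3/(s(s + 4)) + 3/(s + 4)
Partial fractions: 3/(s(s + 4)) = (3/4)/s - (3/4)/(s + 4)
So Y(s) = (3/4)/s + (9/4)/(s + 4)
Inverse transform (L^(-1){1/s} = 1, L^(-1){1/(s + 4)} = e^(-4t)):

Answer: y(t) = 3/4 + (9/4)·e^(-4t)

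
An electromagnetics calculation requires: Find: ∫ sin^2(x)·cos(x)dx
Let u = sin(x), du = cos(x) dx
∫ u^2 du = u^3/3+C

Answer: sin^3(x)/3+C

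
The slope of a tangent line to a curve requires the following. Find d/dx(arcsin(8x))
d/dx[arcsin(u)]=u'/√(1-u²), u=8x, u'=8

Answer: 8/√(1 - 64x²)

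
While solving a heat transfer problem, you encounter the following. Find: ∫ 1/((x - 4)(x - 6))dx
Partial fractions: 1/((x-4)(x-6)) = A/(x-4)+B/(x-6)
A = -1/2, B = 1/2
∫ [-1/2· 1/(x-4)+1/2· 1/(x-6)] dx
= (1/2)[ln|x-6| - ln|x-4|]+C

Answer: (1/2)·ln|(x-6)/(x-4)|+C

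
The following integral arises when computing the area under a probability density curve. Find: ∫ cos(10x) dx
Using substitution u = 10x: ∫ cos(u) du/10 = sin(u)/10 + C

Answer: (1/10)sin(10x) + C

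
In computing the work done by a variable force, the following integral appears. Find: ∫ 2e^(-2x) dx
Since d/dx[e^(-2x)]=-2e^(-2x), we get -1 e^(-2x)+C

Answer: -e^(-2x)+C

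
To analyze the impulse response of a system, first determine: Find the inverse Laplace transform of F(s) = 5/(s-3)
L^(-1){5/(s-a)}=c·e^(at)
Here a=3, c=5

Answer: 5e^(3t)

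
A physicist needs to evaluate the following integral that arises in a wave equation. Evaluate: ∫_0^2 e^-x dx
Antiderivative: -e^-x
Evaluate: -(e^-2-1)

Answer: (e^-2-1)/(-1)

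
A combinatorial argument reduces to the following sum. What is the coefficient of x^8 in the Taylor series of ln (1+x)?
ln(1+x) = Σ (-1)^(n+1) x^n/n
Coefficient of x^8 = (-1)^9/8 = -1/8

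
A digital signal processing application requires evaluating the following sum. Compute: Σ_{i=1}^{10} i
Using formula: Σ i^1=n(n+1)/2=10·11/2=55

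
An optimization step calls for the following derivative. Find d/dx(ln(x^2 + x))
Chain rule: d/dx[ln(u)]=u'/u where u=x^2+x
u'=2x+1

Answer: (2x+1)/(x^2+x)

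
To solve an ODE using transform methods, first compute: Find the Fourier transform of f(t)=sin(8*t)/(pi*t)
sin(W*t)/(pi*t)=(W/pi)*sinc(W*t/pi) is the impulse response of the ideal low-pass filter with cutoff W (here W=8).
Its Fourier transform is a rectangular function:
F(omega)=1 for |omega| < 8, 0 otherwise

Answer: rect(omega/16) [i.e., 1 for |omega| < 8, 0 otherwise]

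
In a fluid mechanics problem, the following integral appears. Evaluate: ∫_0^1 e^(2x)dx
Antiderivative: (1/2)e^(2x)
Evaluate: (1/2)(e^2 - 1)

Answer: (e^2 - 1)/2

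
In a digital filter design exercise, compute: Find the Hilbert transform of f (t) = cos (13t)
The Hilbert transform shifts each frequency component by -pi/2.
H{cos(wt)} = sin(wt)
With w = 13: H{cos(13t)} = sin(13t)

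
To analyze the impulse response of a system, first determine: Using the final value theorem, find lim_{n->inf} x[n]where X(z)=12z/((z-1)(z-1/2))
Final value theorem: lim x[n] = lim_{z->1} (z-1)*X(z)
(z-1)*X(z) = 12z/(z-1/2)
As z->1: 12/(1 - 1/2) = 12/(1/2) = 24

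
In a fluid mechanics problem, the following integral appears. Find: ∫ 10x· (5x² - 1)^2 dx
Let u=5x² - 1, du=10x dx
∫ u^2 du=u^3/3 + C

Answer: (5x² - 1)^3/3 + C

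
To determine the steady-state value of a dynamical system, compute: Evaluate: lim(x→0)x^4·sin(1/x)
Squeeze theorem: -|x^4| ≤ x^4·sin(1/x) ≤ |x^4|
Since x^4 → 0 as x → 0, by squeeze theorem the limit is 0

Answer: 0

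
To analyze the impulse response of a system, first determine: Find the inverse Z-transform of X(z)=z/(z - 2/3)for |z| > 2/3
Standard pair: z/(z-a) <-> a^n * u[n] for causal signals
With a = 2/3: x[n] = (2/3)^n * u[n]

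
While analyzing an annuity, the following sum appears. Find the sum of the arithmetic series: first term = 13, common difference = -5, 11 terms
Last term: a_n=13+(11-1)·-5=-37
Sum=n(a_1+a_n)/2=11(13+(-37))/2=-132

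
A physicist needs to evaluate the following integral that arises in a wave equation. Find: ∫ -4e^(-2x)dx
Since d/dx[e^(-2x)]=-2e^(-2x), we get 2 e^(-2x)+C

Answer: 2e^(-2x)+C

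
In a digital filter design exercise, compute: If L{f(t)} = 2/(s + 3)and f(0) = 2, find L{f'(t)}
L{f'(t)} = s·F(s) - f(0) = 2s/(s + 3) - 2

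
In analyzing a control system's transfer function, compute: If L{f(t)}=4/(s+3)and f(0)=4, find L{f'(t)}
L{f'(t)}=s·F(s) - f(0)=4s/(s+3)-4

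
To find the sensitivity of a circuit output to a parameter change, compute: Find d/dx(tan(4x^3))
Chain rule: d/dx[tan(u)]=sec²(u)·u' where u=4x^3
u'=12x^2

Answer: 12x^2·sec²(4x^3)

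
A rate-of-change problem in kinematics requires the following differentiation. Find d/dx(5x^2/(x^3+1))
Quotient rule: (f/g)' = (f'g - fg')/g²
f = 5x^2, f' = 10x
g = x^3+1, g' = 3x^2

Answer: (10x·(x^3+1)-15x^4)/(x^3+1)²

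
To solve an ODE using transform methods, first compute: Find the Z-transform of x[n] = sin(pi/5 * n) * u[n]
Z{sin(w0*n)*u[n]}=z*sin(w0)/(z^2 - 2z*cos(w0) + 1)
With w0=pi/5: X(z)=z*sin(pi/5)/(z^2 - 2z*cos(pi/5) + 1)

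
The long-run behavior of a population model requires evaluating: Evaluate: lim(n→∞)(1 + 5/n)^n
This is the definition of e^5: lim(1+5/n)^n = e^5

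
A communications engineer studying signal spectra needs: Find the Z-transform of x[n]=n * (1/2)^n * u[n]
Using the property Z{n * a^n * u[n]} = az/(z-a)^2
With a = 1/2: X(z) = (1/2)z/(z - 1/2)^2, |z| > 1/2

Answer: (1/2)z/(z - 1/2)^2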